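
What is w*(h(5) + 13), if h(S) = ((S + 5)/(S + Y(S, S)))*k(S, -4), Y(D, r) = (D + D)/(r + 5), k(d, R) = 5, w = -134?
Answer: -8576/3 ≈ -2858.7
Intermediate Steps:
Y(D, r) = 2*D/(5 + r) (Y(D, r) = (2*D)/(5 + r) = 2*D/(5 + r))
h(S) = 5*(5 + S)/(S + 2*S/(5 + S)) (h(S) = ((S + 5)/(S + 2*S/(5 + S)))*5 = ((5 + S)/(S + 2*S/(5 + S)))*5 = 5*(5 + S)/(S + 2*S/(5 + S)))
w*(h(5) + 13) = -134*(5*(5 + 5)²/(5*(7 + 5)) + 13) = -134*(5*(⅕)*10²/12 + 13) = -134*(5*(⅕)*100*(1/12) + 13) = -134*(25/3 + 13) = -134*64/3 = -8576/3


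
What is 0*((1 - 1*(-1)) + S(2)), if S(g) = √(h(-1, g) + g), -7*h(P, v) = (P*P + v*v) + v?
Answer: 0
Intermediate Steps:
h(P, v) = -v/7 - P²/7 - v²/7 (h(P, v) = -((P*P + v*v) + v)/7 = -((P² + v²) + v)/7 = -(v + P² + v²)/7 = -v/7 - P²/7 - v²/7)
S(g) = √(-⅐ - g²/7 + 6*g/7) (S(g) = √((-g/7 - ⅐*(-1)² - g²/7) + g) = √((-g/7 - ⅐*1 - g²/7) + g) = √((-g/7 - ⅐ - g²/7) + g) = √((-⅐ - g/7 - g²/7) + g) = √(-⅐ - g²/7 + 6*g/7))
0*((1 - 1*(-1)) + S(2)) = 0*((1 - 1*(-1)) + √(-7 - 7*2² + 42*2)/7) = 0*((1 + 1) + √(-7 - 7*4 + 84)/7) = 0*(2 + √(-7 - 28 + 84)/7) = 0*(2 + √49/7) = 0*(2 + (⅐)*7) = 0*(2 + 1) = 0*3 = 0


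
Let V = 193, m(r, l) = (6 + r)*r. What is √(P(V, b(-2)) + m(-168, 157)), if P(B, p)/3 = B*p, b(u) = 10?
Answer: √33006 ≈ 181.68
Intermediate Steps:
m(r, l) = r*(6 + r)
P(B, p) = 3*B*p (P(B, p) = 3*(B*p) = 3*B*p)
√(P(V, b(-2)) + m(-168, 157)) = √(3*193*10 - 168*(6 - 168)) = √(5790 - 168*(-162)) = √(5790 + 27216) = √33006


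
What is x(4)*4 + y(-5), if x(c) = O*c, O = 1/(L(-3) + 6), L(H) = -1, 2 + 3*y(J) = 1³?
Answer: 43/15 ≈ 2.8667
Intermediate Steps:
y(J) = -⅓ (y(J) = -⅔ + (⅓)*1³ = -⅔ + (⅓)*1 = -⅔ + ⅓ = -⅓)
O = ⅕ (O = 1/(-1 + 6) = 1/5 = ⅕ ≈ 0.20000)
x(c) = c/5
x(4)*4 + y(-5) = ((⅕)*4)*4 - ⅓ = (⅘)*4 - ⅓ = 16/5 - ⅓ = 43/15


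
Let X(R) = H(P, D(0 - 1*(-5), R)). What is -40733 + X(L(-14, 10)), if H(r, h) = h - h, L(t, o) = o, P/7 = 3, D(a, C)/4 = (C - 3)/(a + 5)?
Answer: -40733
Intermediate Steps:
D(a, C) = 4*(-3 + C)/(5 + a) (D(a, C) = 4*((C - 3)/(a + 5)) = 4*((-3 + C)/(5 + a)) = 4*(-3 + C)/(5 + a))
P = 21 (P = 7*3 = 21)
H(r, h) = 0
X(R) = 0
-40733 + X(L(-14, 10)) = -40733 + 0 = -40733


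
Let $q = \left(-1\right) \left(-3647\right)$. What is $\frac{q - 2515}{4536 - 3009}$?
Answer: $\frac{1132}{1527} \approx 0.74132$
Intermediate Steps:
$q = 3647$
$\frac{q - 2515}{4536 - 3009} = \frac{3647 - 2515}{4536 - 3009} = \frac{1132}{1527}$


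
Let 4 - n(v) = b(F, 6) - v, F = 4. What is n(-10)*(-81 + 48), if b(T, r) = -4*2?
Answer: -66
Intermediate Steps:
b(T, r) = -8
n(v) = 12 + v (n(v) = 4 - (-8 - v) = 4 + (8 + v) = 12 + v)
n(-10)*(-81 + 48) = (12 - 10)*(-81 + 48) = 2*(-33) = -66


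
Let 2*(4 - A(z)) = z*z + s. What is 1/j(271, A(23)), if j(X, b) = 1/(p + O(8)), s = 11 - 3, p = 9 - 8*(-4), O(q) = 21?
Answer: 62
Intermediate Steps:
p = 41 (p = 9 + 32 = 41)
s = 8
A(z) = -z**2/2 (A(z) = 4 - (z*z + 8)/2 = 4 - (z**2 + 8)/2 = 4 - (8 + z**2)/2 = 4 + (-4 - z**2/2) = -z**2/2)
j(X, b) = 1/62 (j(X, b) = 1/(41 + 21) = 1/62)
1/j(271, A(23)) = 1/(1/62) = 62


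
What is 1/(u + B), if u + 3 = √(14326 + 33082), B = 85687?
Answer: 21421/1835425112 - √2963/1835425112 ≈ 1.1641e-5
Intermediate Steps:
u = -3 + 4*√2963 (u = -3 + √(14326 + 33082) = -3 + √47408 = -3 + 4*√2963 ≈ 214.73)
1/(u + B) = 1/((-3 + 4*√2963) + 85687) = 1/(85684 + 4*√2963)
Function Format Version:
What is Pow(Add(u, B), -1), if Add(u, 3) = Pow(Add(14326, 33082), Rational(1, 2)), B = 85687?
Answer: Add(Rational(21421, 1835425112), Mul(Rational(-1, 1835425112), Pow(2963, Rational(1, 2)))) ≈ 1.1641e-5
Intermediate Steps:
u = Add(-3, Mul(4, Pow(2963, Rational(1, 2)))) (u = Add(-3, Pow(Add(14326, 33082), Rational(1, 2))) = Add(-3, Pow(47408, Rational(1, 2))) = Add(-3, Mul(4, Pow(2963, Rational(1, 2)))) ≈ 214.73)
Pow(Add(u, B), -1) = Pow(Add(Add(-3, Mul(4, Pow(2963, Rational(1, 2)))), 85687), -1) = Pow(Add(85684, Mul(4, Pow(2963, Rational(1, 2)))), -1)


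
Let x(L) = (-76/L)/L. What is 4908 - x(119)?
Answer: 69502264/14161 ≈ 4908.0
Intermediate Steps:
x(L) = -76/L²
4908 - x(119) = 4908 - (-76)/119² = 4908 - (-76)/14161 = 4908 - 1*(-76/14161) = 4908 + 76/14161 = 69502264/14161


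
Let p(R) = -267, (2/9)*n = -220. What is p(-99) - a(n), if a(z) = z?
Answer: 723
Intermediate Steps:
n = -990 (n = (9/2)*(-220) = -990)
p(-99) - a(n) = -267 - 1*(-990) = -267 + 990 = 723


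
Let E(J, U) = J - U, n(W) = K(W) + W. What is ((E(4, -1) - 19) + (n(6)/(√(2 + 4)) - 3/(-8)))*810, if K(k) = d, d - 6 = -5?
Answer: -44145/4 + 945*√6 ≈ -8721.5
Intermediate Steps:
d = 1 (d = 6 - 5 = 1)
K(k) = 1
n(W) = 1 + W
((E(4, -1) - 19) + (n(6)/(√(2 + 4)) - 3/(-8)))*810 = (((4 - 1*(-1)) - 19) + ((1 + 6)/(√(2 + 4)) - 3/(-8)))*810 = (((4 + 1) - 19) + (7/(√6) - 3*(-⅛)))*810 = ((5 - 19) + (7*(√6/6) + 3/8))*810 = (-14 + (7*√6/6 + 3/8))*810 = (-14 + (3/8 + 7*√6/6))*810 = (-109/8 + 7*√6/6)*810 = -44145/4 + 945*√6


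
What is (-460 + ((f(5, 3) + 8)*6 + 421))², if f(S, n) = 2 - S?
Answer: 81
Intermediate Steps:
(-460 + ((f(5, 3) + 8)*6 + 421))² = (-460 + (((2 - 1*5) + 8)*6 + 421))² = (-460 + (((2 - 5) + 8)*6 + 421))² = (-460 + ((-3 + 8)*6 + 421))² = (-460 + (5*6 + 421))² = (-460 + (30 + 421))² = (-460 + 451)² = (-9)² = 81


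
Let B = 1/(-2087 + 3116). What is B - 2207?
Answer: -2271002/1029 ≈ -2207.0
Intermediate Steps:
B = 1/1029 ≈ 0.00097182
B - 2207 = 1/1029 - 2207 = -2271002/1029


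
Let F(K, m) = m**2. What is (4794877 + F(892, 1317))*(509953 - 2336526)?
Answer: -11926363642718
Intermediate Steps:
(4794877 + F(892, 1317))*(509953 - 2336526) = (4794877 + 1317**2)*(509953 - 2336526) = (4794877 + 1734489)*(-1826573) = 6529366*(-1826573) = -11926363642718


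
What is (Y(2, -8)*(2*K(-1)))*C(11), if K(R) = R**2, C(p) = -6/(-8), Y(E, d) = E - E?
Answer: 0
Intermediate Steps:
Y(E, d) = 0
C(p) = 3/4 (C(p) = -6*(-1/8) = 3/4)
(Y(2, -8)*(2*K(-1)))*C(11) = (0*(2*(-1)**2))*(3/4) = (0*(2*1))*(3/4) = (0*2)*(3/4) = 0*(3/4) = 0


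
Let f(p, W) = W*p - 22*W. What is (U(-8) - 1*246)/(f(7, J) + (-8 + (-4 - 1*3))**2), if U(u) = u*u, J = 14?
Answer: -182/15 ≈ -12.133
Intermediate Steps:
f(p, W) = -22*W + W*p
U(u) = u**2
(U(-8) - 1*246)/(f(7, J) + (-8 + (-4 - 1*3))**2) = ((-8)**2 - 1*246)/(14*(-22 + 7) + (-8 + (-4 - 1*3))**2) = (64 - 246)/(14*(-15) + (-8 + (-4 - 3))**2) = -182/(-210 + (-8 - 7)**2) = -182/(-210 + (-15)**2) = -182/(-210 + 225) = -182/15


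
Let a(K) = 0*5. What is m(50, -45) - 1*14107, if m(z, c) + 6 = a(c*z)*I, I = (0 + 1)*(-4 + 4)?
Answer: -14113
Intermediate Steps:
I = 0 (I = 1*0 = 0)
a(K) = 0
m(z, c) = -6 (m(z, c) = -6 + 0*0 = -6 + 0 = -6)
m(50, -45) - 1*14107 = -6 - 1*14107 = -6 - 14107 = -14113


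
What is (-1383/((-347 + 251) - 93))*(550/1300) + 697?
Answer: 1146757/1638 ≈ 700.10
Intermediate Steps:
(-1383/((-347 + 251) - 93))*(550/1300) + 697 = (-1383/(-96 - 93))*(550*(1/1300)) + 697 = -1383/(-189)*(11/26) + 697 = -1383*(-1/189)*(11/26) + 697 = (461/63)*(11/26) + 697 = 5071/1638 + 697 = 1146757/1638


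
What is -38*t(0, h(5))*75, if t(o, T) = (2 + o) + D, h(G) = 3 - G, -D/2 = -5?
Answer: -34200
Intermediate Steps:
D = 10 (D = -2*(-5) = 10)
t(o, T) = 12 + o (t(o, T) = (2 + o) + 10 = 12 + o)
-38*t(0, h(5))*75 = -38*(12 + 0)*75 = -38*12*75 = -456*75 = -34200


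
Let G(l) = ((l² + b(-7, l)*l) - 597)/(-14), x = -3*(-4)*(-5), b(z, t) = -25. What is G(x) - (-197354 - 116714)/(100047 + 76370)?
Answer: -790008799/2469838 ≈ -319.86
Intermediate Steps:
x = -60 (x = 12*(-5) = -60)
G(l) = 597/14 - l²/14 + 25*l/14 (G(l) = ((l² - 25*l) - 597)/(-14) = (-597 + l² - 25*l)*(-1/14) = 597/14 - l²/14 + 25*l/14)
G(x) - (-197354 - 116714)/(100047 + 76370) = (597/14 - 1/14*(-60)² + (25/14)*(-60)) - (-197354 - 116714)/(100047 + 76370) = (597/14 - 1/14*3600 - 750/7) - (-314068)/176417 = (597/14 - 1800/7 - 750/7) - (-314068)/176417 = -4503/14 - 1*(-314068/176417) = -4503/14 + 314068/176417 = -790008799/2469838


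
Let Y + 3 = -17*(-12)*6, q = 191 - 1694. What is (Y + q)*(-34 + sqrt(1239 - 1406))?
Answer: 9588 - 282*I*sqrt(167) ≈ 9588.0 - 3644.2*I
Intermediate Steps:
q = -1503
Y = 1221 (Y = -3 - 17*(-12)*6 = -3 + 204*6 = -3 + 1224 = 1221)
(Y + q)*(-34 + sqrt(1239 - 1406)) = (1221 - 1503)*(-34 + sqrt(1239 - 1406)) = -282*(-34 + sqrt(-167)) = -282*(-34 + I*sqrt(167)) = 9588 - 282*I*sqrt(167)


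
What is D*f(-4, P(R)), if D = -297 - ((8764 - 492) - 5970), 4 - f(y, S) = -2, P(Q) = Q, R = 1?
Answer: -15594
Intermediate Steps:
f(y, S) = 6 (f(y, S) = 4 - 1*(-2) = 4 + 2 = 6)
D = -2599 (D = -297 - (8272 - 5970) = -297 - 1*2302 = -297 - 2302 = -2599)
D*f(-4, P(R)) = -2599*6 = -15594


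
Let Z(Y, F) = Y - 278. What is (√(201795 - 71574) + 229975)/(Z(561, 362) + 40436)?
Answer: 229975/40719 + √14469/13573 ≈ 5.6567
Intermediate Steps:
Z(Y, F) = -278 + Y
(√(201795 - 71574) + 229975)/(Z(561, 362) + 40436) = (√(201795 - 71574) + 229975)/((-278 + 561) + 40436) = (√130221 + 229975)/(283 + 40436) = (3*√14469 + 229975)/40719 = (229975 + 3*√14469)*(1/40719) = 229975/40719 + √14469/13573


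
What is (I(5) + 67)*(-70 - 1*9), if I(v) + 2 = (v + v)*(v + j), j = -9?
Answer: -1975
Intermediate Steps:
I(v) = -2 + 2*v*(-9 + v) (I(v) = -2 + (v + v)*(v - 9) = -2 + (2*v)*(-9 + v) = -2 + 2*v*(-9 + v))
(I(5) + 67)*(-70 - 1*9) = ((-2 - 18*5 + 2*5²) + 67)*(-70 - 1*9) = ((-2 - 90 + 2*25) + 67)*(-70 - 9) = ((-2 - 90 + 50) + 67)*(-79) = (-42 + 67)*(-79) = 25*(-79) = -1975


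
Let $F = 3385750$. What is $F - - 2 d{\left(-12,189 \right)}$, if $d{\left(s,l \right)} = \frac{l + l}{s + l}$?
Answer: $\frac{199759502}{59} \approx 3.3858 \cdot 10^{6}$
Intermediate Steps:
$d{\left(s,l \right)} = \frac{2 l}{l + s}$
$F - - 2 d{\left(-12,189 \right)} = 3385750 - - 2 \cdot 2 \cdot 189 \frac{1}{189 - 12} = 3385750 - - 2 \cdot 2 \cdot 189 \cdot \frac{1}{177} = 3385750 - \left(-2\right) \frac{126}{59} = 3385750 - - \frac{252}{59} = 3385750 + \frac{252}{59} = \frac{199759502}{59}$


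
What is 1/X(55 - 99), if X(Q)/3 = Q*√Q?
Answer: I*√11/2904 ≈ 0.0011421*I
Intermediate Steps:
X(Q) = 3*Q^(3/2) (X(Q) = 3*(Q*√Q) = 3*Q^(3/2))
1/X(55 - 99) = 1/(3*(55 - 99)^(3/2)) = 1/(3*(-44)^(3/2)) = 1/(3*(-88*I*√11)) = 1/(-264*I*√11) = I*√11/2904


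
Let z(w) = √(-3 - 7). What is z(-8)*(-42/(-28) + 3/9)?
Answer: 11*I*√10/6 ≈ 5.7975*I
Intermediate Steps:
z(w) = I*√10 (z(w) = √(-10) = I*√10)
z(-8)*(-42/(-28) + 3/9) = (I*√10)*(-42/(-28) + 3/9) = (I*√10)*(-42*(-1/28) + 3*(⅑)) = (I*√10)*(3/2 + ⅓) = (I*√10)*(11/6) = 11*I*√10/6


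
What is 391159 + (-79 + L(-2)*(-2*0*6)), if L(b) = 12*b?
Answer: 391080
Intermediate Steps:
391159 + (-79 + L(-2)*(-2*0*6)) = 391159 + (-79 + (12*(-2))*(-2*0*6)) = 391159 + (-79 - 0*6) = 391159 + (-79 - 24*0) = 391159 + (-79 + 0) = 391159 - 79 = 391080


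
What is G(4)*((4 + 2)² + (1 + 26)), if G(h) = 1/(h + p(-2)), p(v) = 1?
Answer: 63/5 ≈ 12.600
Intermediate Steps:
G(h) = 1/(1 + h) (G(h) = 1/(h + 1) = 1/(1 + h))
G(4)*((4 + 2)² + (1 + 26)) = ((4 + 2)² + (1 + 26))/(1 + 4) = (6² + 27)/5 = (36 + 27)/5 = (⅕)*63 = 63/5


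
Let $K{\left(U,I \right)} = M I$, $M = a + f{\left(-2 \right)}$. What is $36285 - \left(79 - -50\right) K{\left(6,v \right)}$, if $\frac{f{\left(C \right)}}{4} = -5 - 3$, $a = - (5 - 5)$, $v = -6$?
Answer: $11517$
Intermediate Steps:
$a = 0$ ($a = \left(-1\right) 0 = 0$)
$f{\left(C \right)} = -32$ ($f{\left(C \right)} = 4 \left(-5 - 3\right) = 4 \left(-8\right) = -32$)
$M = -32$ ($M = 0 - 32 = -32$)
$K{\left(U,I \right)} = - 32 I$
$36285 - \left(79 - -50\right) K{\left(6,v \right)} = 36285 - \left(79 - -50\right) \left(\left(-32\right) \left(-6\right)\right) = 36285 - \left(79 + 50\right) 192 = 36285 - 129 \cdot 192 = 36285 - 24768 = 11517$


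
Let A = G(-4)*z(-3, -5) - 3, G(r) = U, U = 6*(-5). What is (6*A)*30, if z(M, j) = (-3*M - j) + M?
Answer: -59940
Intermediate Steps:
z(M, j) = -j - 2*M (z(M, j) = (-j - 3*M) + M = -j - 2*M)
U = -30
G(r) = -30
A = -333 (A = -30*(-1*(-5) - 2*(-3)) - 3 = -30*(5 + 6) - 3 = -30*11 - 3 = -330 - 3 = -333)
(6*A)*30 = (6*(-333))*30 = -1998*30 = -59940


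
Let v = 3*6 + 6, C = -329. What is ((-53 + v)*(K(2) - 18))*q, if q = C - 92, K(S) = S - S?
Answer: -219762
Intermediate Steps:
K(S) = 0
v = 24 (v = 18 + 6 = 24)
q = -421 (q = -329 - 92 = -421)
((-53 + v)*(K(2) - 18))*q = ((-53 + 24)*(0 - 18))*(-421) = -29*(-18)*(-421) = 522*(-421) = -219762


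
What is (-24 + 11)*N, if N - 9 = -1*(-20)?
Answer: -377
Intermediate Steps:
N = 29 (N = 9 - 1*(-20) = 9 + 20 = 29)
(-24 + 11)*N = (-24 + 11)*29 = -13*29 = -377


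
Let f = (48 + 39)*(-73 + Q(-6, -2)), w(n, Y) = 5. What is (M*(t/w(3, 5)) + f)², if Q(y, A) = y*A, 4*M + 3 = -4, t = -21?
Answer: 11234516049/400 ≈ 2.8086e+7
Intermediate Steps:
M = -7/4 (M = -¾ + (¼)*(-4) = -¾ - 1 = -7/4 ≈ -1.7500)
Q(y, A) = A*y
f = -5307 (f = (48 + 39)*(-73 - 2*(-6)) = 87*(-73 + 12) = 87*(-61) = -5307)
(M*(t/w(3, 5)) + f)² = (-(-147)/(4*5) - 5307)² = (-7/4*(-21/5) - 5307)² = (147/20 - 5307)² = (-105993/20)² = 11234516049/400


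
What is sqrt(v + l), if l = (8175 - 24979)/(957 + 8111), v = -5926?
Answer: I*sqrt(30464950281)/2267 ≈ 76.993*I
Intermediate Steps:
l = -4201/2267 (l = -16804/9068 = -16804*1/9068 = -4201/2267 ≈ -1.8531)
sqrt(v + l) = sqrt(-5926 - 4201/2267) = sqrt(-13438443/2267) = I*sqrt(30464950281)/2267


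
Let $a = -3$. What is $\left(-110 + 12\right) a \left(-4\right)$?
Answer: $-1176$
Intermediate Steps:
$\left(-110 + 12\right) a \left(-4\right) = \left(-110 + 12\right) \left(\left(-3\right) \left(-4\right)\right) = \left(-98\right) 12 = -1176$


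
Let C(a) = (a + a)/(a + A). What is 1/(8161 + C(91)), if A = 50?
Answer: 141/1150883 ≈ 0.00012251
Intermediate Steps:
C(a) = 2*a/(50 + a) (C(a) = (a + a)/(a + 50) = (2*a)/(50 + a) = 2*a/(50 + a))
1/(8161 + C(91)) = 1/(8161 + 2*91/(50 + 91)) = 1/(8161 + 2*91/141) = 1/(8161 + 2*91*(1/141)) = 1/(8161 + 182/141) = 1/(1150883/141) = 141/1150883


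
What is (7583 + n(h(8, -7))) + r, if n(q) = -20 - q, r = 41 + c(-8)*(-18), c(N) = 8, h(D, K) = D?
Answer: 7452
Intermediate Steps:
r = -103 (r = 41 + 8*(-18) = 41 - 144 = -103)
(7583 + n(h(8, -7))) + r = (7583 + (-20 - 1*8)) - 103 = (7583 + (-20 - 8)) - 103 = (7583 - 28) - 103 = 7555 - 103 = 7452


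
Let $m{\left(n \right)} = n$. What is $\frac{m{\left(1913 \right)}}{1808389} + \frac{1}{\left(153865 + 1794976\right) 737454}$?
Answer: $\frac{2749326472035571}{2598981571441538646} \approx 0.0010578$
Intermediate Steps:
$\frac{m{\left(1913 \right)}}{1808389} + \frac{1}{\left(153865 + 1794976\right) 737454} = \frac{1913}{1808389} + \frac{1}{\left(153865 + 1794976\right) 737454} = 1913 \cdot \frac{1}{1808389} + \frac{1}{1948841} \cdot \frac{1}{737454} = \frac{1913}{1808389} + \frac{1}{1948841} \cdot \frac{1}{737454} = \frac{1913}{1808389} + \frac{1}{1437180590814} = \frac{2749326472035571}{2598981571441538646}$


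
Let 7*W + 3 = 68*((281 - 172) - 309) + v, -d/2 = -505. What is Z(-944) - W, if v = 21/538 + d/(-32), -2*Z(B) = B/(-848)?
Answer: 3109309641/1596784 ≈ 1947.2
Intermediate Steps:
d = 1010 (d = -2*(-505) = 1010)
Z(B) = B/1696 (Z(B) = -B/(2*(-848)) = -B*(-1)/(2*848) = -(-1)*B/1696 = B/1696)
v = -135677/4304 (v = 21/538 + 1010/(-32) = 21*(1/538) + 1010*(-1/32) = 21/538 - 505/16 = -135677/4304 ≈ -31.523)
W = -58682989/30128 (W = -3/7 + (68*((281 - 172) - 309) - 135677/4304)/7 = -3/7 + (68*(109 - 309) - 135677/4304)/7 = -3/7 + (68*(-200) - 135677/4304)/7 = -3/7 + (-13600 - 135677/4304)/7 = -3/7 + (⅐)*(-58670077/4304) = -3/7 - 58670077/30128 = -58682989/30128 ≈ -1947.8)
Z(-944) - W = (1/1696)*(-944) - 1*(-58682989/30128) = -59/106 + 58682989/30128 = 3109309641/1596784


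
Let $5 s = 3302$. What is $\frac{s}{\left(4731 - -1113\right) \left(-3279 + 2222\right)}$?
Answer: $- \frac{1651}{15442770} \approx -0.00010691$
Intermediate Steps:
$s = \frac{3302}{5}$ ($s = \frac{1}{5} \cdot 3302 = \frac{3302}{5} \approx 660.4$)
$\frac{s}{\left(4731 - -1113\right) \left(-3279 + 2222\right)} = \frac{3302}{5 \left(4731 - -1113\right) \left(-3279 + 2222\right)} = \frac{3302}{5 \left(4731 + \left(-829 + 1942\right)\right) \left(-1057\right)} = \frac{3302}{5 \left(4731 + 1113\right) \left(-1057\right)} = \frac{3302}{5 \cdot 5844 \left(-1057\right)} = \frac{3302}{5 \left(-6177108\right)} = \frac{3302}{5} \left(- \frac{1}{6177108}\right) = - \frac{1651}{15442770}$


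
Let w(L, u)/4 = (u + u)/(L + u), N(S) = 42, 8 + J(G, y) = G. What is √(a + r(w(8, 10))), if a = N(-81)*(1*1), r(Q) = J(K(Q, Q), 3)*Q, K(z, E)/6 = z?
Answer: √10122/9 ≈ 11.179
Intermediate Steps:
K(z, E) = 6*z
J(G, y) = -8 + G
w(L, u) = 8*u/(L + u) (w(L, u) = 4*((u + u)/(L + u)) = 4*((2*u)/(L + u)) = 4*(2*u/(L + u)) = 8*u/(L + u))
r(Q) = Q*(-8 + 6*Q) (r(Q) = (-8 + 6*Q)*Q = Q*(-8 + 6*Q))
a = 42 (a = 42*(1*1) = 42*1 = 42)
√(a + r(w(8, 10))) = √(42 + 2*(8*10/(8 + 10))*(-4 + 3*(8*10/(8 + 10)))) = √(42 + 2*(8*10/18)*(-4 + 3*(8*10/18))) = √(42 + 2*(8*10*(1/18))*(-4 + 3*(8*10*(1/18)))) = √(42 + 2*(40/9)*(-4 + 3*(40/9))) = √(42 + 2*(40/9)*(-4 + 40/3)) = √(42 + 2*(40/9)*(28/3)) = √(42 + 2240/27) = √(3374/27) = √10122/9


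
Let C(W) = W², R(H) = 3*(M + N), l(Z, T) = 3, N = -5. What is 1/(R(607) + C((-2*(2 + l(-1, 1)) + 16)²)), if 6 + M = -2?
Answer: 1/1257 ≈ 0.00079555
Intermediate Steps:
M = -8 (M = -6 - 2 = -8)
R(H) = -39 (R(H) = 3*(-8 - 5) = 3*(-13) = -39)
1/(R(607) + C((-2*(2 + l(-1, 1)) + 16)²)) = 1/(-39 + ((-2*(2 + 3) + 16)²)²) = 1/(-39 + ((-2*5 + 16)²)²) = 1/(-39 + ((-10 + 16)²)²) = 1/(-39 + (6²)²) = 1/(-39 + 36²) = 1/(-39 + 1296) = 1/1257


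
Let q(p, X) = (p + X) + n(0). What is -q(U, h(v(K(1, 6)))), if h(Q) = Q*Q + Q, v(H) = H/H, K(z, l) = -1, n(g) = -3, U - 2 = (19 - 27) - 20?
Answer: 27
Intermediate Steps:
U = -26 (U = 2 + ((19 - 27) - 20) = 2 + (-8 - 20) = 2 - 28 = -26)
v(H) = 1
h(Q) = Q + Q² (h(Q) = Q² + Q = Q + Q²)
q(p, X) = -3 + X + p (q(p, X) = (p + X) - 3 = (X + p) - 3 = -3 + X + p)
-q(U, h(v(K(1, 6)))) = -(-3 + 1*(1 + 1) - 26) = -(-3 + 1*2 - 26) = -(-3 + 2 - 26) = -1*(-27) = 27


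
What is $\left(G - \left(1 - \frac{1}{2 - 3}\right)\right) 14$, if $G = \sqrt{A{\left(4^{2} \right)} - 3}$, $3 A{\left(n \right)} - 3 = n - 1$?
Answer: $-28 + 14 \sqrt{3} \approx -3.7513$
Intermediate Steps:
$A{\left(n \right)} = \frac{2}{3} + \frac{n}{3}$ ($A{\left(n \right)} = 1 + \frac{n - 1}{3} = 1 + \frac{-1 + n}{3} = 1 + \left(- \frac{1}{3} + \frac{n}{3}\right) = \frac{2}{3} + \frac{n}{3}$)
$G = \sqrt{3}$ ($G = \sqrt{\left(\frac{2}{3} + \frac{4^{2}}{3}\right) - 3} = \sqrt{\left(\frac{2}{3} + \frac{1}{3} \cdot 16\right) - 3} = \sqrt{\left(\frac{2}{3} + \frac{16}{3}\right) - 3} = \sqrt{6 - 3} = \sqrt{3} \approx 1.732$)
$\left(G - \left(1 - \frac{1}{2 - 3}\right)\right) 14 = \left(\sqrt{3} - \left(1 - \frac{1}{2 - 3}\right)\right) 14 = \left(\sqrt{3} - \left(1 - \frac{1}{-1}\right)\right) 14 = \left(\sqrt{3} - 2\right) 14 = \left(-2 + \sqrt{3}\right) 14 = -28 + 14 \sqrt{3}$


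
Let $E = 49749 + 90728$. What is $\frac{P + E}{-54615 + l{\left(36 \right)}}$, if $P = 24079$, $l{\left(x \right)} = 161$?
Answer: $- \frac{82278}{27227} \approx -3.0219$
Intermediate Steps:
$E = 140477$
$\frac{P + E}{-54615 + l{\left(36 \right)}} = \frac{24079 + 140477}{-54615 + 161} = \frac{164556}{-54454} = 164556 \left(- \frac{1}{54454}\right) = - \frac{82278}{27227}$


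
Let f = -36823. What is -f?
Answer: 36823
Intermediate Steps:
-f = -1*(-36823) = 36823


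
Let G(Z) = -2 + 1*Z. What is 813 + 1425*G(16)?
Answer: 20763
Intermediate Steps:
G(Z) = -2 + Z
813 + 1425*G(16) = 813 + 1425*(-2 + 16) = 813 + 1425*14 = 813 + 19950 = 20763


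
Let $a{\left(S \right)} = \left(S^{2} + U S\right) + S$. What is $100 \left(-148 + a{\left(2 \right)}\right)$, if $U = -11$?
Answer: $-16400$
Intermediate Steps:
$a{\left(S \right)} = S^{2} - 10 S$ ($a{\left(S \right)} = \left(S^{2} - 11 S\right) + S = S^{2} - 10 S$)
$100 \left(-148 + a{\left(2 \right)}\right) = 100 \left(-148 + 2 \left(-10 + 2\right)\right) = 100 \left(-148 + 2 \left(-8\right)\right) = 100 \left(-148 - 16\right) = 100 \left(-164\right) = -16400$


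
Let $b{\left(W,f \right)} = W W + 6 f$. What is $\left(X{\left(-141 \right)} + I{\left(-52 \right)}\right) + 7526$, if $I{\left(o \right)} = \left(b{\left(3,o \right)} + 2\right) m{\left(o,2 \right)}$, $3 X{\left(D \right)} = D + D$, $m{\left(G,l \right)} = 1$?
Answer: $7131$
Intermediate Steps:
$b{\left(W,f \right)} = W^{2} + 6 f$
$X{\left(D \right)} = \frac{2 D}{3}$ ($X{\left(D \right)} = \frac{D + D}{3} = \frac{2 D}{3}$)
$I{\left(o \right)} = 11 + 6 o$ ($I{\left(o \right)} = \left(\left(3^{2} + 6 o\right) + 2\right) 1 = \left(\left(9 + 6 o\right) + 2\right) 1 = \left(11 + 6 o\right) 1 = 11 + 6 o$)
$\left(X{\left(-141 \right)} + I{\left(-52 \right)}\right) + 7526 = \left(\frac{2}{3} \left(-141\right) + \left(11 + 6 \left(-52\right)\right)\right) + 7526 = \left(-94 + \left(11 - 312\right)\right) + 7526 = \left(-94 - 301\right) + 7526 = -395 + 7526 = 7131$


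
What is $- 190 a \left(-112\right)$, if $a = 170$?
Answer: $3617600$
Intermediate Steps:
$- 190 a \left(-112\right) = \left(-190\right) 170 \left(-112\right) = \left(-32300\right) \left(-112\right) = 3617600$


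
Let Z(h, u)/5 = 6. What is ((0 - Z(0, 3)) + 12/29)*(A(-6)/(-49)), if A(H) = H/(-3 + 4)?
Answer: -5148/1421 ≈ -3.6228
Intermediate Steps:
A(H) = H (A(H) = H/1 = H*1 = H)
Z(h, u) = 30 (Z(h, u) = 5*6 = 30)
((0 - Z(0, 3)) + 12/29)*(A(-6)/(-49)) = ((0 - 1*30) + 12/29)*(-6/(-49)) = ((0 - 30) + 12*(1/29))*(-6*(-1/49)) = (-30 + 12/29)*(6/49) = -858/29*6/49 = -5148/1421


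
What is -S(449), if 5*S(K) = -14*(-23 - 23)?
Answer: -644/5 ≈ -128.80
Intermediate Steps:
S(K) = 644/5 (S(K) = (-14*(-23 - 23))/5 = (-14*(-46))/5 = (1/5)*644 = 644/5)
-S(449) = -1*644/5 = -644/5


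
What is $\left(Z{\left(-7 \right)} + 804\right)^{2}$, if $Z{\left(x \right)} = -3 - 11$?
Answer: $624100$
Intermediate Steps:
$Z{\left(x \right)} = -14$ ($Z{\left(x \right)} = -3 - 11 = -14$)
$\left(Z{\left(-7 \right)} + 804\right)^{2} = \left(-14 + 804\right)^{2} = 790^{2} = 624100$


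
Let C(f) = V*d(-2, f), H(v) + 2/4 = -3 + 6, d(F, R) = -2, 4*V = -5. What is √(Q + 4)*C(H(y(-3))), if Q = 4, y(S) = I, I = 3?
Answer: 5*√2 ≈ 7.0711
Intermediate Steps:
V = -5/4 (V = (¼)*(-5) = -5/4 ≈ -1.2500)
y(S) = 3
H(v) = 5/2 (H(v) = -½ + (-3 + 6) = -½ + 3 = 5/2)
C(f) = 5/2 (C(f) = -5/4*(-2) = 5/2)
√(Q + 4)*C(H(y(-3))) = √(4 + 4)*(5/2) = √8*(5/2) = (2*√2)*(5/2) = 5*√2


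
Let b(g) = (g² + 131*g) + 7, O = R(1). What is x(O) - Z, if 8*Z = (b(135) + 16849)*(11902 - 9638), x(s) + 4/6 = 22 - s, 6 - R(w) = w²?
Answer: -44798285/3 ≈ -1.4933e+7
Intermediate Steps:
R(w) = 6 - w²
O = 5 (O = 6 - 1*1² = 6 - 1*1 = 6 - 1 = 5)
b(g) = 7 + g² + 131*g
x(s) = 64/3 - s (x(s) = -⅔ + (22 - s) = 64/3 - s)
Z = 14932778 (Z = (((7 + 135² + 131*135) + 16849)*(11902 - 9638))/8 = (((7 + 18225 + 17685) + 16849)*2264)/8 = ((35917 + 16849)*2264)/8 = (52766*2264)/8 = (⅛)*119462224 = 14932778)
x(O) - Z = (64/3 - 1*5) - 1*14932778 = (64/3 - 5) - 14932778 = 49/3 - 14932778 = -44798285/3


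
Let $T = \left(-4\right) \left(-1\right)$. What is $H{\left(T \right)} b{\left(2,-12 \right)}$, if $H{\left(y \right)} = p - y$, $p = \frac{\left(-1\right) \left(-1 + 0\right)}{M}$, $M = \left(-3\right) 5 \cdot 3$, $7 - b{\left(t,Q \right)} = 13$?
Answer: $\frac{362}{15} \approx 24.133$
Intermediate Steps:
$b{\left(t,Q \right)} = -6$ ($b{\left(t,Q \right)} = 7 - 13 = -6$)
$M = -45$ ($M = \left(-15\right) 3 = -45$)
$T = 4$
$p = - \frac{1}{45}$ ($p = \frac{\left(-1\right) \left(-1 + 0\right)}{-45} = \left(-1\right) \left(-1\right) \left(- \frac{1}{45}\right) = 1 \left(- \frac{1}{45}\right) = - \frac{1}{45} \approx -0.022222$)
$H{\left(y \right)} = - \frac{1}{45} - y$
$H{\left(T \right)} b{\left(2,-12 \right)} = \left(- \frac{1}{45} - 4\right) \left(-6\right) = \left(- \frac{181}{45}\right) \left(-6\right) = \frac{362}{15}$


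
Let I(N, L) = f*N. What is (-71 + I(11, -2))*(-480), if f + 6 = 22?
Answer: -50400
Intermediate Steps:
f = 16 (f = -6 + 22 = 16)
I(N, L) = 16*N
(-71 + I(11, -2))*(-480) = (-71 + 16*11)*(-480) = (-71 + 176)*(-480) = 105*(-480) = -50400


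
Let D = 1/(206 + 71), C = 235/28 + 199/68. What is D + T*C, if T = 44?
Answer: 16417355/32963 ≈ 498.05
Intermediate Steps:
C = 1347/119 (C = 235*(1/28) + 199*(1/68) = 235/28 + 199/68 = 1347/119 ≈ 11.319)
D = 1/277 ≈ 0.0036101
D + T*C = 1/277 + 44*(1347/119) = 1/277 + 59268/119 = 16417355/32963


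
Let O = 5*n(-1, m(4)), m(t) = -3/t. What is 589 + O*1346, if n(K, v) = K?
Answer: -6141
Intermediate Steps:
O = -5 (O = 5*(-1) = -5)
589 + O*1346 = 589 - 5*1346 = 589 - 6730 = -6141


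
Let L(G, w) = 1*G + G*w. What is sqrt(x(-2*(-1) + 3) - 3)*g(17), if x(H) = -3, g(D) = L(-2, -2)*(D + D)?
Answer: 68*I*sqrt(6) ≈ 166.57*I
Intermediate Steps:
L(G, w) = G + G*w
g(D) = 4*D (g(D) = (-2*(1 - 2))*(D + D) = (-2*(-1))*(2*D) = 2*(2*D) = 4*D)
sqrt(x(-2*(-1) + 3) - 3)*g(17) = sqrt(-3 - 3)*(4*17) = sqrt(-6)*68 = (I*sqrt(6))*68 = 68*I*sqrt(6)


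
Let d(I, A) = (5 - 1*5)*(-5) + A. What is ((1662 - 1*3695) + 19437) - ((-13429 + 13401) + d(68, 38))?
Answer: 17394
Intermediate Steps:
d(I, A) = A (d(I, A) = (5 - 5)*(-5) + A = 0*(-5) + A = 0 + A = A)
((1662 - 1*3695) + 19437) - ((-13429 + 13401) + d(68, 38)) = ((1662 - 1*3695) + 19437) - ((-13429 + 13401) + 38) = ((1662 - 3695) + 19437) - (-28 + 38) = (-2033 + 19437) - 1*10 = 17404 - 10 = 17394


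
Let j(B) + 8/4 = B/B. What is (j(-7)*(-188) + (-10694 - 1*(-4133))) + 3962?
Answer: -2411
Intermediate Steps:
j(B) = -1 (j(B) = -2 + B/B = -2 + 1 = -1)
(j(-7)*(-188) + (-10694 - 1*(-4133))) + 3962 = (-1*(-188) + (-10694 - 1*(-4133))) + 3962 = (188 + (-10694 + 4133)) + 3962 = (188 - 6561) + 3962 = -6373 + 3962 = -2411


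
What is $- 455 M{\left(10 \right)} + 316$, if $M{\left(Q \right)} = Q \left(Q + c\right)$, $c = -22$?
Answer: $54916$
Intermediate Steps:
$M{\left(Q \right)} = Q \left(-22 + Q\right)$ ($M{\left(Q \right)} = Q \left(Q - 22\right) = Q \left(-22 + Q\right)$)
$- 455 M{\left(10 \right)} + 316 = - 455 \cdot 10 \left(-22 + 10\right) + 316 = - 455 \cdot 10 \left(-12\right) + 316 = \left(-455\right) \left(-120\right) + 316 = 54600 + 316 = 54916$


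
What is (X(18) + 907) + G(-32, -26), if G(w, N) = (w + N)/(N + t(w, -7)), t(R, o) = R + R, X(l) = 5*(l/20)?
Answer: 82093/90 ≈ 912.14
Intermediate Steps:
X(l) = l/4 (X(l) = 5*(l*(1/20)) = 5*(l/20) = l/4)
t(R, o) = 2*R
G(w, N) = (N + w)/(N + 2*w) (G(w, N) = (w + N)/(N + 2*w) = (N + w)/(N + 2*w))
(X(18) + 907) + G(-32, -26) = ((1/4)*18 + 907) + (-26 - 32)/(-26 + 2*(-32)) = (9/2 + 907) - 58/(-26 - 64) = 1823/2 - 58/(-90) = 1823/2 - 1/90*(-58) = 1823/2 + 29/45 = 82093/90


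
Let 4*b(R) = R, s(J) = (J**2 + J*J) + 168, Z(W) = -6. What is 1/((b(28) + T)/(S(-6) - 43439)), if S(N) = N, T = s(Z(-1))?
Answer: -43445/247 ≈ -175.89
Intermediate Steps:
s(J) = 168 + 2*J**2 (s(J) = (J**2 + J**2) + 168 = 2*J**2 + 168 = 168 + 2*J**2)
T = 240 (T = 168 + 2*(-6)**2 = 168 + 2*36 = 168 + 72 = 240)
b(R) = R/4
1/((b(28) + T)/(S(-6) - 43439)) = 1/(((1/4)*28 + 240)/(-6 - 43439)) = 1/((7 + 240)/(-43445)) = 1/(247*(-1/43445)) = 1/(-247/43445) = -43445/247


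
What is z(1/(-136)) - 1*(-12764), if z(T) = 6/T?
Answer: 11948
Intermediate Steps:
z(1/(-136)) - 1*(-12764) = 6/(1/(-136)) - 1*(-12764) = 6/(-1/136) + 12764 = 6*(-136) + 12764 = -816 + 12764 = 11948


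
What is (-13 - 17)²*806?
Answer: 725400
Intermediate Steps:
(-13 - 17)²*806 = (-30)²*806 = 900*806 = 725400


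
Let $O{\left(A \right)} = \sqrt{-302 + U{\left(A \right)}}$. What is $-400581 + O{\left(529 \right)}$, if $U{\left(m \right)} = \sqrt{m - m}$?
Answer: $-400581 + i \sqrt{302} \approx -4.0058 \cdot 10^{5} + 17.378 i$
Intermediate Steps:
$U{\left(m \right)} = 0$ ($U{\left(m \right)} = \sqrt{0} = 0$)
$O{\left(A \right)} = i \sqrt{302}$ ($O{\left(A \right)} = \sqrt{-302 + 0} = \sqrt{-302} = i \sqrt{302}$)
$-400581 + O{\left(529 \right)} = -400581 + i \sqrt{302}$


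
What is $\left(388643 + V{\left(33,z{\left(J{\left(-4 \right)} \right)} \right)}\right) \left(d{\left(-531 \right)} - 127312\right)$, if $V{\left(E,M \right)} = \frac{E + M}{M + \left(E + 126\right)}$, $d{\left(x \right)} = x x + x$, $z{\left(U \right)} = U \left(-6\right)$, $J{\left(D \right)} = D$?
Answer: $\frac{3653712722556}{61} \approx 5.9897 \cdot 10^{10}$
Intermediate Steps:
$z{\left(U \right)} = - 6 U$
$d{\left(x \right)} = x + x^{2}$ ($d{\left(x \right)} = x^{2} + x = x + x^{2}$)
$V{\left(E,M \right)} = \frac{E + M}{126 + E + M}$ ($V{\left(E,M \right)} = \frac{E + M}{M + \left(126 + E\right)} = \frac{E + M}{126 + E + M}$)
$\left(388643 + V{\left(33,z{\left(J{\left(-4 \right)} \right)} \right)}\right) \left(d{\left(-531 \right)} - 127312\right) = \left(388643 + \frac{33 - -24}{126 + 33 - -24}\right) \left(- 531 \left(1 - 531\right) - 127312\right) = \left(388643 + \frac{33 + 24}{126 + 33 + 24}\right) \left(\left(-531\right) \left(-530\right) - 127312\right) = \left(388643 + \frac{1}{183} \cdot 57\right) \left(281430 - 127312\right) = \left(388643 + \frac{1}{183} \cdot 57\right) 154118 = \left(388643 + \frac{19}{61}\right) 154118 = \frac{23707242}{61} \cdot 154118 = \frac{3653712722556}{61}$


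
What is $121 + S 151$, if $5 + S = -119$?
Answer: $-18603$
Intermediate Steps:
$S = -124$ ($S = -5 - 119 = -124$)
$121 + S 151 = 121 - 18724 = -18603$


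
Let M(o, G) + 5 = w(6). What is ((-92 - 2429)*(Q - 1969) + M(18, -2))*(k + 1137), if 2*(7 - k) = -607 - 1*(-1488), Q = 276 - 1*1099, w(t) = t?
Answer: 9903356631/2 ≈ 4.9517e+9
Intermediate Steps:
M(o, G) = 1 (M(o, G) = -5 + 6 = 1)
Q = -823 (Q = 276 - 1099 = -823)
k = -867/2 (k = 7 - (-607 - 1*(-1488))/2 = 7 - (-607 + 1488)/2 = 7 - 1/2*881 = 7 - 881/2 = -867/2 ≈ -433.50)
((-92 - 2429)*(Q - 1969) + M(18, -2))*(k + 1137) = ((-92 - 2429)*(-823 - 1969) + 1)*(-867/2 + 1137) = (-2521*(-2792) + 1)*(1407/2) = (7038632 + 1)*(1407/2) = 7038633*(1407/2) = 9903356631/2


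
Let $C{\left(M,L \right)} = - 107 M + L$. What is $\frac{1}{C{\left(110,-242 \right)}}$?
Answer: $- \frac{1}{12012} \approx -8.325 \cdot 10^{-5}$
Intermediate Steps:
$C{\left(M,L \right)} = L - 107 M$
$\frac{1}{C{\left(110,-242 \right)}} = \frac{1}{-242 - 11770} = \frac{1}{-12012} = - \frac{1}{12012}$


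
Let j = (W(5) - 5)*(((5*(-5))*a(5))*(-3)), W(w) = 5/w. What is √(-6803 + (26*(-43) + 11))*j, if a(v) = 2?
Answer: -600*I*√7910 ≈ -53363.0*I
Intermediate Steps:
j = -600 (j = (5/5 - 5)*(((5*(-5))*2)*(-3)) = (5*(⅕) - 5)*(-25*2*(-3)) = (1 - 5)*(-50*(-3)) = -4*150 = -600)
√(-6803 + (26*(-43) + 11))*j = √(-6803 + (26*(-43) + 11))*(-600) = √(-6803 + (-1118 + 11))*(-600) = √(-6803 - 1107)*(-600) = √(-7910)*(-600) = (I*√7910)*(-600) = -600*I*√7910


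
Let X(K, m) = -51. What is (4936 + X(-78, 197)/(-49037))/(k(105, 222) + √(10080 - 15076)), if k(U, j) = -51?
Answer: -12344380833/372534089 - 484093366*I*√1249/372534089 ≈ -33.136 - 45.924*I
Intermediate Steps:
(4936 + X(-78, 197)/(-49037))/(k(105, 222) + √(10080 - 15076)) = (4936 - 51/(-49037))/(-51 + √(10080 - 15076)) = (4936 - 51*(-1/49037))/(-51 + √(-4996)) = (4936 + 51/49037)/(-51 + 2*I*√1249) = 242046683/(49037*(-51 + 2*I*√1249))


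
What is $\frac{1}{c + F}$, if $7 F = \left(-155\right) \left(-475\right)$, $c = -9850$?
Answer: $\frac{7}{4675} \approx 0.0014973$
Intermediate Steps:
$F = \frac{73625}{7}$ ($F = \frac{\left(-155\right) \left(-475\right)}{7} = \frac{1}{7} \cdot 73625 = \frac{73625}{7} \approx 10518.0$)
$\frac{1}{c + F} = \frac{1}{-9850 + \frac{73625}{7}} = \frac{1}{\frac{4675}{7}} = \frac{7}{4675}$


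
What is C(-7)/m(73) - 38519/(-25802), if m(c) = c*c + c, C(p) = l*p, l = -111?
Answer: 1541404/941773 ≈ 1.6367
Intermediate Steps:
C(p) = -111*p
m(c) = c + c² (m(c) = c² + c = c + c²)
C(-7)/m(73) - 38519/(-25802) = (-111*(-7))/((73*(1 + 73))) - 38519/(-25802) = 777/((73*74)) - 38519*(-1/25802) = 777/5402 + 38519/25802 = 777*(1/5402) + 38519/25802 = 21/146 + 38519/25802 = 1541404/941773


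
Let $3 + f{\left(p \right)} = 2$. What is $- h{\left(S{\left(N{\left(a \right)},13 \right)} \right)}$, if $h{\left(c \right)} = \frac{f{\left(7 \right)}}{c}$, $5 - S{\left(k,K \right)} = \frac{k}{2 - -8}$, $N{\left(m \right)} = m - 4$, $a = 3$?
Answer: $\frac{10}{51} \approx 0.19608$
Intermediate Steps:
$f{\left(p \right)} = -1$ ($f{\left(p \right)} = -3 + 2 = -1$)
$N{\left(m \right)} = -4 + m$
$S{\left(k,K \right)} = 5 - \frac{k}{10}$ ($S{\left(k,K \right)} = 5 - \frac{k}{2 - -8} = 5 - \frac{k}{2 + 8} = 5 - \frac{k}{10}$)
$h{\left(c \right)} = - \frac{1}{c}$
$- h{\left(S{\left(N{\left(a \right)},13 \right)} \right)} = - \frac{-1}{5 - \frac{-4 + 3}{10}} = - \frac{-1}{5 - - \frac{1}{10}} = - \frac{-1}{5 + \frac{1}{10}} = - \frac{-1}{\frac{51}{10}} = - \frac{\left(-1\right) 10}{51} = \left(-1\right) \left(- \frac{10}{51}\right) = \frac{10}{51}$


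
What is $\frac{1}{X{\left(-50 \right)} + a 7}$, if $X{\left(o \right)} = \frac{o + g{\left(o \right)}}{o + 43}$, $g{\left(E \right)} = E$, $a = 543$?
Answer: $\frac{7}{26707} \approx 0.0002621$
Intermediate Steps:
$X{\left(o \right)} = \frac{2 o}{43 + o}$ ($X{\left(o \right)} = \frac{o + o}{o + 43} = \frac{2 o}{43 + o}$)
$\frac{1}{X{\left(-50 \right)} + a 7} = \frac{1}{2 \left(-50\right) \frac{1}{43 - 50} + 543 \cdot 7} = \frac{1}{2 \left(-50\right) \frac{1}{-7} + 3801} = \frac{1}{2 \left(-50\right) \left(- \frac{1}{7}\right) + 3801} = \frac{1}{\frac{100}{7} + 3801} = \frac{1}{\frac{26707}{7}} = \frac{7}{26707}$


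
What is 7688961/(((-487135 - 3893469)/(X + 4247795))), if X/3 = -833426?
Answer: -13436590059837/4380604 ≈ -3.0673e+6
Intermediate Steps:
X = -2500278 (X = 3*(-833426) = -2500278)
7688961/(((-487135 - 3893469)/(X + 4247795))) = 7688961/(((-487135 - 3893469)/(-2500278 + 4247795))) = 7688961/((-4380604/1747517)) = 7688961/((-4380604*1/1747517)) = 7688961/(-4380604/1747517) = 7688961*(-1747517/4380604) = -13436590059837/4380604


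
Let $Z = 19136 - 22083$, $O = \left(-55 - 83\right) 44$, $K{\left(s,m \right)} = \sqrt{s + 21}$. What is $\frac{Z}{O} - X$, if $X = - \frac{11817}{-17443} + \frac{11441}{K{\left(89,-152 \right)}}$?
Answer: $- \frac{20348303}{105913896} - \frac{11441 \sqrt{110}}{110} \approx -1091.0$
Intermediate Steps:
$K{\left(s,m \right)} = \sqrt{21 + s}$
$O = -6072$ ($O = \left(-138\right) 44 = -6072$)
$Z = -2947$
$X = \frac{11817}{17443} + \frac{11441 \sqrt{110}}{110}$ ($X = - \frac{11817}{-17443} + \frac{11441}{\sqrt{21 + 89}} = \left(-11817\right) \left(- \frac{1}{17443}\right) + \frac{11441}{\sqrt{110}} = \frac{11817}{17443} + 11441 \frac{\sqrt{110}}{110} = \frac{11817}{17443} + \frac{11441 \sqrt{110}}{110} \approx 1091.5$)
$\frac{Z}{O} - X = - \frac{2947}{-6072} - \left(\frac{11817}{17443} + \frac{11441 \sqrt{110}}{110}\right) = \left(-2947\right) \left(- \frac{1}{6072}\right) - \left(\frac{11817}{17443} + \frac{11441 \sqrt{110}}{110}\right) = \frac{2947}{6072} - \left(\frac{11817}{17443} + \frac{11441 \sqrt{110}}{110}\right) = - \frac{20348303}{105913896} - \frac{11441 \sqrt{110}}{110}$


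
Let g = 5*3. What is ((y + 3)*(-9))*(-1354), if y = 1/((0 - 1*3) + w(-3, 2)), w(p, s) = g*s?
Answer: 111028/3 ≈ 37009.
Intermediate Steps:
g = 15
w(p, s) = 15*s
y = 1/27 (y = 1/((0 - 1*3) + 15*2) = 1/((0 - 3) + 30) = 1/(-3 + 30) = 1/27 ≈ 0.037037)
((y + 3)*(-9))*(-1354) = ((1/27 + 3)*(-9))*(-1354) = ((82/27)*(-9))*(-1354) = -82/3*(-1354) = 111028/3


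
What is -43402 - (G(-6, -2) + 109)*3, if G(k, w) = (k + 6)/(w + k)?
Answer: -43729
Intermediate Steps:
G(k, w) = (6 + k)/(k + w)
-43402 - (G(-6, -2) + 109)*3 = -43402 - ((6 - 6)/(-6 - 2) + 109)*3 = -43402 - (0/(-8) + 109)*3 = -43402 - (-1/8*0 + 109)*3 = -43402 - (0 + 109)*3 = -43402 - 109*3 = -43402 - 1*327 = -43402 - 327 = -43729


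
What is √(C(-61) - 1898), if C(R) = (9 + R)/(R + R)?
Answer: 2*I*√1765218/61 ≈ 43.561*I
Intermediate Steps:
C(R) = (9 + R)/(2*R) (C(R) = (9 + R)/((2*R)) = (9 + R)*(1/(2*R)) = (9 + R)/(2*R))
√(C(-61) - 1898) = √((½)*(9 - 61)/(-61) - 1898) = √((½)*(-1/61)*(-52) - 1898) = √(26/61 - 1898) = √(-115752/61) = 2*I*√1765218/61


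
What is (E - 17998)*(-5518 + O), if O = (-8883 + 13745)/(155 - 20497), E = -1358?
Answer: 1086375030204/10171 ≈ 1.0681e+8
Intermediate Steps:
O = -2431/10171 (O = 4862/(-20342) = 4862*(-1/20342) = -2431/10171 ≈ -0.23901)
(E - 17998)*(-5518 + O) = (-1358 - 17998)*(-5518 - 2431/10171) = -19356*(-56126009/10171) = 1086375030204/10171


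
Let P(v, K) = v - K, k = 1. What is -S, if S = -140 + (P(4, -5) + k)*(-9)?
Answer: 230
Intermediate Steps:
S = -230 (S = -140 + ((4 - 1*(-5)) + 1)*(-9) = -140 + ((4 + 5) + 1)*(-9) = -140 + (9 + 1)*(-9) = -140 + 10*(-9) = -140 - 90 = -230)
-S = -1*(-230) = 230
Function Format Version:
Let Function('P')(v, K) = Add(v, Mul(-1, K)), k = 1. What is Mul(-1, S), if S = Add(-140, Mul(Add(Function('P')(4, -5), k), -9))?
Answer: 230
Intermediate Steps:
S = -230 (S = Add(-140, Mul(Add(Add(4, Mul(-1, -5)), 1), -9)) = Add(-140, Mul(Add(Add(4, 5), 1), -9)) = Add(-140, Mul(Add(9, 1), -9)) = Add(-140, Mul(10, -9)) = Add(-140, -90) = -230)
Mul(-1, S) = Mul(-1, -230) = 230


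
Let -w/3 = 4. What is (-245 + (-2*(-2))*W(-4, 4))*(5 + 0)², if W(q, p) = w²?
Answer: 8275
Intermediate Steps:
w = -12 (w = -3*4 = -12)
W(q, p) = 144 (W(q, p) = (-12)² = 144)
(-245 + (-2*(-2))*W(-4, 4))*(5 + 0)² = (-245 - 2*(-2)*144)*(5 + 0)² = (-245 + 4*144)*5² = (-245 + 576)*25 = 331*25 = 8275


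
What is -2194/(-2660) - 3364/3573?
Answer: -554539/4752090 ≈ -0.11669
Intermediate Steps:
-2194/(-2660) - 3364/3573 = -2194*(-1/2660) - 3364*1/3573 = 1097/1330 - 3364/3573 = -554539/4752090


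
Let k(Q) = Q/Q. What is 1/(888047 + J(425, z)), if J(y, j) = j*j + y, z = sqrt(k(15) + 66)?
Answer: 1/888539 ≈ 1.1254e-6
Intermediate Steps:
k(Q) = 1
z = sqrt(67) (z = sqrt(1 + 66) = sqrt(67) ≈ 8.1853)
J(y, j) = y + j**2 (J(y, j) = j**2 + y = y + j**2)
1/(888047 + J(425, z)) = 1/(888047 + (425 + (sqrt(67))**2)) = 1/(888047 + (425 + 67)) = 1/(888047 + 492) = 1/888539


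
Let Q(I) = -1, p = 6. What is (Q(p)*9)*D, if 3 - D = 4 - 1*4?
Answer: -27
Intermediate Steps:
D = 3 (D = 3 - (4 - 1*4) = 3 - (4 - 4) = 3 - 1*0 = 3 + 0 = 3)
(Q(p)*9)*D = -1*9*3 = -9*3 = -27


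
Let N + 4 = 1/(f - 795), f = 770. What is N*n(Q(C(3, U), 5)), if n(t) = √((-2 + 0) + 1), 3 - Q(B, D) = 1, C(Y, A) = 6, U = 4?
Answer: -101*I/25 ≈ -4.04*I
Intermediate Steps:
Q(B, D) = 2 (Q(B, D) = 3 - 1*1 = 3 - 1 = 2)
N = -101/25 (N = -4 + 1/(770 - 795) = -4 + 1/(-25) = -4 - 1/25 = -101/25 ≈ -4.0400)
n(t) = I (n(t) = √(-2 + 1) = √(-1) = I)
N*n(Q(C(3, U), 5)) = -101*I/25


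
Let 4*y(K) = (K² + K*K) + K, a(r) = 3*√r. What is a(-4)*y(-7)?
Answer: 273*I/2 ≈ 136.5*I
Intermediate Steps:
y(K) = K²/2 + K/4 (y(K) = ((K² + K*K) + K)/4 = ((K² + K²) + K)/4 = (2*K² + K)/4 = (K + 2*K²)/4 = K²/2 + K/4)
a(-4)*y(-7) = (3*√(-4))*((¼)*(-7)*(1 + 2*(-7))) = (3*(2*I))*((¼)*(-7)*(1 - 14)) = (6*I)*((¼)*(-7)*(-13)) = (6*I)*(91/4) = 273*I/2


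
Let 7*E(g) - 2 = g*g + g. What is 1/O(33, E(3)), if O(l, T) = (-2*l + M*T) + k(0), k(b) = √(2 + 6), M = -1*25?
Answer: -29/3362 - √2/6724 ≈ -0.0088361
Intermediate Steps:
M = -25
k(b) = 2*√2 (k(b) = √8 = 2*√2)
E(g) = 2/7 + g/7 + g²/7 (E(g) = 2/7 + (g*g + g)/7 = 2/7 + (g² + g)/7 = 2/7 + (g + g²)/7 = 2/7 + (g/7 + g²/7) = 2/7 + g/7 + g²/7)
O(l, T) = -25*T - 2*l + 2*√2 (O(l, T) = (-2*l - 25*T) + 2*√2 = (-25*T - 2*l) + 2*√2 = -25*T - 2*l + 2*√2)
1/O(33, E(3)) = 1/(-25*(2/7 + (⅐)*3 + (⅐)*3²) - 2*33 + 2*√2) = 1/(-25*(2/7 + 3/7 + (⅐)*9) - 66 + 2*√2) = 1/(-25*(2/7 + 3/7 + 9/7) - 66 + 2*√2) = 1/(-25*2 - 66 + 2*√2) = 1/(-50 - 66 + 2*√2) = 1/(-116 + 2*√2)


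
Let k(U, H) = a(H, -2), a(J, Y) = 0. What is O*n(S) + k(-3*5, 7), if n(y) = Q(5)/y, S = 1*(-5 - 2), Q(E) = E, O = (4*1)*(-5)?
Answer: 100/7 ≈ 14.286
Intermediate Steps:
O = -20 (O = 4*(-5) = -20)
k(U, H) = 0
S = -7 (S = 1*(-7) = -7)
n(y) = 5/y
O*n(S) + k(-3*5, 7) = -100/(-7) + 0 = -100*(-1)/7 + 0 = -20*(-5/7) + 0 = 100/7 + 0 = 100/7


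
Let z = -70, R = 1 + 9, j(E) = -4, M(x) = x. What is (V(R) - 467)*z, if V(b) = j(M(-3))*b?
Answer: 35490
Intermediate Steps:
R = 10
V(b) = -4*b
(V(R) - 467)*z = (-4*10 - 467)*(-70) = (-40 - 467)*(-70) = -507*(-70) = 35490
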